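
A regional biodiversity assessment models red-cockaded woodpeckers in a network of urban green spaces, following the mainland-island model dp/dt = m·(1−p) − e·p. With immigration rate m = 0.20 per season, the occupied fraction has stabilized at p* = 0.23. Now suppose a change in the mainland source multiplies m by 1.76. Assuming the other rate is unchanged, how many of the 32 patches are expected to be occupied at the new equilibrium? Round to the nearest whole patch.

Balance m(1−p*) = e·p* gives e = m(1−p*)/p* = 0.20×0.77000/0.23000 = 0.66957.
New p* = m/(m+e) = 0.35200/(0.35200+0.66957) = 0.34457.
Expected occupied = 32 × 0.34457 = 11.03 ≈ 11.

11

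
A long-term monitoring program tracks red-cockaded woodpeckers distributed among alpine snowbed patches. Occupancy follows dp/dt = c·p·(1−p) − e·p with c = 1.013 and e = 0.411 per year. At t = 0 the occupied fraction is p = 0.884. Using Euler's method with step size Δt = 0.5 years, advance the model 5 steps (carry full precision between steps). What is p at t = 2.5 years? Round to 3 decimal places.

0.623

Update rule: p ← p + [c·p·(1−p) − e·p]·Δt with Δt = 0.5.
t = 0.5: p = 0.88400 + (-0.12972) = 0.75428
t = 1: p = 0.75428 + (-0.06113) = 0.69315
t = 1.5: p = 0.69315 + (-0.03471) = 0.65844
t = 2: p = 0.65844 + (-0.02140) = 0.63704
t = 2.5: p = 0.63704 + (-0.01380) = 0.62324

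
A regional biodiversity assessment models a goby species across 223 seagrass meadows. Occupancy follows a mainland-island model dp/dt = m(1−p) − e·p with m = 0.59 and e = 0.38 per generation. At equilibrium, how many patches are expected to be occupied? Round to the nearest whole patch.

p* = m/(m+e) = 0.59/0.9700 = 0.6082.
Expected occupied patches = N × p* = 223 × 0.6082 = 135.64 ≈ 136.

136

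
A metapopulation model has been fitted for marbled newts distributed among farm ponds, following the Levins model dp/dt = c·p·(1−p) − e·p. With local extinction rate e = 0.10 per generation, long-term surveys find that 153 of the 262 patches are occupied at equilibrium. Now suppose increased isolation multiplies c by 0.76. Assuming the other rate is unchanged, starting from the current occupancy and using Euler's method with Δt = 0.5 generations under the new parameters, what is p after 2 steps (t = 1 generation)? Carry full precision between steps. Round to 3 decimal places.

Observed p* = 153/262 = 0.58397.
Balance c(1−p*) = e gives c = e/(1 − 0.58397) = 0.10/0.41603 = 0.24037.
Starting from p₀ = 0.58397; update p ← p + (dp/dt)·Δt with the new parameters.
p: 0.58397 → 0.57696  (Δp = -0.00701)
p: 0.57696 → 0.57041  (Δp = -0.00655)

0.570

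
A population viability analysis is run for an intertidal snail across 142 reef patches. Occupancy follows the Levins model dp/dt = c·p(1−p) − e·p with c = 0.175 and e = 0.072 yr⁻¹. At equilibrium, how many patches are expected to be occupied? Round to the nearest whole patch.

84

p* = 1 − e/c = 1 − 0.072/0.175 = 0.5886.
Expected occupied patches = N × p* = 142 × 0.5886 = 83.58 ≈ 84.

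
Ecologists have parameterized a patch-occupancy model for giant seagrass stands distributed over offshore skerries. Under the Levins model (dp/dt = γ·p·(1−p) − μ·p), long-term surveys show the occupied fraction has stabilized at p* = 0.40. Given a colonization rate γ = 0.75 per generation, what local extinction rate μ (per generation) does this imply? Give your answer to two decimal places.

At equilibrium γ(1−p*) = μ.
μ = 0.75 × (1 − 0.40) = 0.75 × 0.6000 = 0.4500.

0.45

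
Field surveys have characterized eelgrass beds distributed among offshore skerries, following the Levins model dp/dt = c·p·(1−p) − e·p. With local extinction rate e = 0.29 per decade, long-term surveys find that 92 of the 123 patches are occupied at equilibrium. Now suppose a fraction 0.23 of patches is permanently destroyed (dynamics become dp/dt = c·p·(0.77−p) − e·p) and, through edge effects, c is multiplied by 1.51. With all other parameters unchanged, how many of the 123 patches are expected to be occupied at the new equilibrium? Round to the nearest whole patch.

74

Observed p* = 92/123 = 0.74797.
Balance c(1−p*) = e gives c = e/(1 − 0.74797) = 0.29/0.25203 = 1.15066.
New p* = 0.77 − e/c = 0.77 − 0.29000/1.73750 = 0.60309.
Expected occupied = 123 × 0.60309 = 74.18 ≈ 74.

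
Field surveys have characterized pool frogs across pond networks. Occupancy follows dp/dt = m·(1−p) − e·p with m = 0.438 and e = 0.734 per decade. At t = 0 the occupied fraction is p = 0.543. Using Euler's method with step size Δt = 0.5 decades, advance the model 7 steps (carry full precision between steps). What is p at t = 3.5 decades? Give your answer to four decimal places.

Update rule: p ← p + [m·(1−p) − e·p]·Δt with Δt = 0.5.
  1  |  dp/dt·Δt = -0.099198  |  p_1 = 0.443802
  2  |  dp/dt·Δt = -0.041068  |  p_2 = 0.402734
  3  |  dp/dt·Δt = -0.017002  |  p_3 = 0.385732
  4  |  dp/dt·Δt = -0.007039  |  p_4 = 0.378693
  5  |  dp/dt·Δt = -0.002914  |  p_5 = 0.375779
  6  |  dp/dt·Δt = -0.001206  |  p_6 = 0.374572
  7  |  dp/dt·Δt = -0.000499  |  p_7 = 0.374073

0.3741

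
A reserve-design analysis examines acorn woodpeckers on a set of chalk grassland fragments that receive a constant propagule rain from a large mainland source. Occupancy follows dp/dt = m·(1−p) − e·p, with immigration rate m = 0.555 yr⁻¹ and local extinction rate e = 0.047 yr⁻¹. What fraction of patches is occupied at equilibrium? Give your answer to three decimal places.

Setting dp/dt = 0: m − m·p* = e·p*, so m = (m+e)·p*.
p* = m/(m+e) = 0.555/(0.555+0.047) = 0.555/0.6020 = 0.9219.

0.922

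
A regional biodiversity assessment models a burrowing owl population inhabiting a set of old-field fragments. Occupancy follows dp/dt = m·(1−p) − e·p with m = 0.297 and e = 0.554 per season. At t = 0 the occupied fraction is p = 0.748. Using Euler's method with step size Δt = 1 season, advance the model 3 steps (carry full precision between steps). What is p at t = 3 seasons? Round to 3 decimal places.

0.350

Update rule: p ← p + [m·(1−p) − e·p]·Δt with Δt = 1.
t = 1: p = 0.74800 + (-0.33955) = 0.40845
t = 2: p = 0.40845 + (-0.05059) = 0.35786
t = 3: p = 0.35786 + (-0.00754) = 0.35032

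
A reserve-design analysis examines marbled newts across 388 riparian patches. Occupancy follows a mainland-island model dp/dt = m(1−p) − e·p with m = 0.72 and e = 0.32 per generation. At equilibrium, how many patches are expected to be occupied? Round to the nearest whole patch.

p* = m/(m+e) = 0.72/1.0400 = 0.6923.
Expected occupied patches = N × p* = 388 × 0.6923 = 268.62 ≈ 269.

269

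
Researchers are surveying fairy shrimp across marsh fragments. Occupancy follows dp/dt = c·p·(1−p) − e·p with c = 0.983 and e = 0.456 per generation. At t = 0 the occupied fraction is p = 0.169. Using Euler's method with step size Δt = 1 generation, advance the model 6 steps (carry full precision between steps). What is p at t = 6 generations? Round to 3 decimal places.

0.503

Update rule: p ← p + [c·p·(1−p) − e·p]·Δt with Δt = 1.
t = 1: p = 0.16900 + (+0.06099) = 0.22999
t = 2: p = 0.22999 + (+0.06921) = 0.29920
t = 3: p = 0.29920 + (+0.06968) = 0.36888
t = 4: p = 0.36888 + (+0.06064) = 0.42952
t = 5: p = 0.42952 + (+0.04501) = 0.47452
t = 6: p = 0.47452 + (+0.02873) = 0.50325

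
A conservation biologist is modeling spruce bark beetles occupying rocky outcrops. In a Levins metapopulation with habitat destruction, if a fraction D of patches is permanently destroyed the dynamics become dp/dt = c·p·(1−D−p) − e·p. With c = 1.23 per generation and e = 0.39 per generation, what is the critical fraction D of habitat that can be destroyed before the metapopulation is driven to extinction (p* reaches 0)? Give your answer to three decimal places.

The nontrivial equilibrium is p* = (1−D) − e/c; extinction occurs when this hits zero.
So D_crit = 1 − e/c = 1 − 0.39/1.23 = 1 − 0.3171 = 0.6829.
Note this equals the original equilibrium occupancy — the Levins extinction-debt result.

0.683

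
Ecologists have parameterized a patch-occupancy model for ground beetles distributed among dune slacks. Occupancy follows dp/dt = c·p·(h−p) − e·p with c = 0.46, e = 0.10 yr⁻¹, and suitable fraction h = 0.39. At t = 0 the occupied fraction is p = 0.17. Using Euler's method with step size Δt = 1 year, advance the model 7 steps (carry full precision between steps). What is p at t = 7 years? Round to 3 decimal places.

0.171

Update rule: p ← p + [c·p·(h−p) − e·p]·Δt with Δt = 1.
  1  |  dp/dt·Δt = +0.000204  |  p_1 = 0.170204
  2  |  dp/dt·Δt = +0.000188  |  p_2 = 0.170392
  3  |  dp/dt·Δt = +0.000174  |  p_3 = 0.170566
  4  |  dp/dt·Δt = +0.000160  |  p_4 = 0.170726
  5  |  dp/dt·Δt = +0.000148  |  p_5 = 0.170874
  6  |  dp/dt·Δt = +0.000136  |  p_6 = 0.171010
  7  |  dp/dt·Δt = +0.000126  |  p_7 = 0.171136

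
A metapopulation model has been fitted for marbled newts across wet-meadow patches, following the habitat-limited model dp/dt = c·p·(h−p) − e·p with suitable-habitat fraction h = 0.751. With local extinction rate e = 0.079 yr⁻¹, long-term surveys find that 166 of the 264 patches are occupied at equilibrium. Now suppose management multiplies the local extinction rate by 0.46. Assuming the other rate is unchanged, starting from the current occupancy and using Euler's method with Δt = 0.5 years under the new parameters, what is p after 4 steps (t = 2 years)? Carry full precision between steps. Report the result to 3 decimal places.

0.669

Observed p* = 166/264 = 0.62879.
Balance c(h−p*) = e gives c = e/(0.751 − 0.62879) = 0.079/0.12221 = 0.64642.
Starting from p₀ = 0.62879; update p ← p + (dp/dt)·Δt with the new parameters.
t = 0.5: p = 0.62879 + (+0.01341) = 0.64220
t = 1: p = 0.64220 + (+0.01091) = 0.65311
t = 1.5: p = 0.65311 + (+0.00880) = 0.66191
t = 2: p = 0.66191 + (+0.00703) = 0.66894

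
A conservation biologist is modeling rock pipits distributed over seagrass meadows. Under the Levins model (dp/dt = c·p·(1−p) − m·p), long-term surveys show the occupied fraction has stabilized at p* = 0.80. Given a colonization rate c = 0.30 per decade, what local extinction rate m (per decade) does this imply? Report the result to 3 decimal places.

0.060

At equilibrium c(1−p*) = m.
m = 0.30 × (1 − 0.80) = 0.30 × 0.2000 = 0.0600.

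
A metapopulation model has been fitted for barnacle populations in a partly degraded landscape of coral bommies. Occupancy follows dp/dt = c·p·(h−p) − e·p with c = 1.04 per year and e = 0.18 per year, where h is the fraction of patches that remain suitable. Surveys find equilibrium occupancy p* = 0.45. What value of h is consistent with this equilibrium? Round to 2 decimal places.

At equilibrium c(h−p*) = e, so h = p* + e/c.
h = 0.45 + 0.18/1.04 = 0.45 + 0.1731 = 0.6231.

0.62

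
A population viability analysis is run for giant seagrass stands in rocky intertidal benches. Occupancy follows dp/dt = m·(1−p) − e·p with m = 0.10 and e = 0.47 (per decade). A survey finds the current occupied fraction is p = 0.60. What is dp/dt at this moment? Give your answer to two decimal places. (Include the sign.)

Colonization term: m·(1−p) = 0.10×0.4000 = 0.04000.
Extinction term: e·p = 0.28200.
dp/dt = 0.04000 − 0.28200 = -0.24200.

-0.24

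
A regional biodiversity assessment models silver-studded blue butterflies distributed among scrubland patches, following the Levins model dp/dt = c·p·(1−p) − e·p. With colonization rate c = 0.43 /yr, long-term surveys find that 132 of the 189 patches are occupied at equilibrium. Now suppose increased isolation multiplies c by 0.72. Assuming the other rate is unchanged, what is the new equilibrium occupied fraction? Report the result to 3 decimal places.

0.581

Observed p* = 132/189 = 0.69841.
Balance c(1−p*) = e gives e = 0.43×(1 − 0.69841) = 0.12968.
New p* = 1 − e/c = 1 − 0.12968/0.30960 = 0.58114.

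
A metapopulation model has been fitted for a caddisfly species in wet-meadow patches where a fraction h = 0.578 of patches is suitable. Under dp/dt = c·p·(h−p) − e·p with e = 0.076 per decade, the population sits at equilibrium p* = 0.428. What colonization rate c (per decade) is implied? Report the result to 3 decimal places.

0.507

At equilibrium c(h−p*) = e, so c = e/(h−p*).
c = 0.076/(0.578 − 0.428) = 0.076/0.1500 = 0.5067.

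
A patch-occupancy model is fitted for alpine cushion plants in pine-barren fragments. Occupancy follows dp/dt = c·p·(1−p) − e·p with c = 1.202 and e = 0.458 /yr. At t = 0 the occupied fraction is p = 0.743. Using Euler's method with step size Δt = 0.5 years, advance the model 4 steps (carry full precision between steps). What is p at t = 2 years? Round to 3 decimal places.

0.634

Update rule: p ← p + [c·p·(1−p) − e·p]·Δt with Δt = 0.5.
step 1: Δp = -0.05539, p = 0.68761
step 2: Δp = -0.02837, p = 0.65925
step 3: Δp = -0.01596, p = 0.64329
step 4: Δp = -0.00940, p = 0.63389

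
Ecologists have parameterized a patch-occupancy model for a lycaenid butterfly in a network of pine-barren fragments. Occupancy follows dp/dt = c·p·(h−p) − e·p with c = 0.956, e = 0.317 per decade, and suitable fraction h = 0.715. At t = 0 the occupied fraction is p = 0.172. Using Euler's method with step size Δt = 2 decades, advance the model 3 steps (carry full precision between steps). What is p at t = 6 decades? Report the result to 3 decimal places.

Update rule: p ← p + [c·p·(h−p) − e·p]·Δt with Δt = 2.
t = 2: p = 0.17200 + (+0.06953) = 0.24153
t = 4: p = 0.24153 + (+0.06552) = 0.30705
t = 6: p = 0.30705 + (+0.04483) = 0.35188

0.352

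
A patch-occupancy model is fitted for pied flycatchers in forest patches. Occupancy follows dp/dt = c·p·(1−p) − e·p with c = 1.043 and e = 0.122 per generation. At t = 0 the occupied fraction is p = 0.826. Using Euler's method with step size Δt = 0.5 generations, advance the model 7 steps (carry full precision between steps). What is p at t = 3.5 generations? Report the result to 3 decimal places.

Update rule: p ← p + [c·p·(1−p) − e·p]·Δt with Δt = 0.5.
t = 0.5: p = 0.82600 + (+0.02457) = 0.85057
t = 1: p = 0.85057 + (+0.01440) = 0.86497
t = 1.5: p = 0.86497 + (+0.00815) = 0.87311
t = 2: p = 0.87311 + (+0.00451) = 0.87763
t = 2.5: p = 0.87763 + (+0.00247) = 0.88010
t = 3: p = 0.88010 + (+0.00134) = 0.88145
t = 3.5: p = 0.88145 + (+0.00073) = 0.88217

0.882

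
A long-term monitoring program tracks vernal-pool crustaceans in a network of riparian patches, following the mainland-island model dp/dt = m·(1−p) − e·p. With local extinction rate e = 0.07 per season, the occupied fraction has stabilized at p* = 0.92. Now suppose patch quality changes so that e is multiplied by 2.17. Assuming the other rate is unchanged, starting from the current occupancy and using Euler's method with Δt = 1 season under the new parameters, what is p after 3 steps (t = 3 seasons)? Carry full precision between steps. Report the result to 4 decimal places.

0.8413

Balance m(1−p*) = e·p* gives m = e·p*/(1−p*) = 0.07×0.92000/0.08000 = 0.80500.
Starting from p₀ = 0.92000; update p ← p + (dp/dt)·Δt with the new parameters.
p: 0.92000 → 0.84465  (Δp = -0.07535)
p: 0.84465 → 0.84140  (Δp = -0.00325)
p: 0.84140 → 0.84126  (Δp = -0.00014)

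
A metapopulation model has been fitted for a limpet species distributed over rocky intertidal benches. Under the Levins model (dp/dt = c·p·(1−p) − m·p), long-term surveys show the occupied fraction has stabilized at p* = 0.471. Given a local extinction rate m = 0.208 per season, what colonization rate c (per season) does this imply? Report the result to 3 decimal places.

0.393

At equilibrium c(1−p*) = m, so c = m/(1−p*).
c = 0.208/(1 − 0.471) = 0.208/0.5290 = 0.3932.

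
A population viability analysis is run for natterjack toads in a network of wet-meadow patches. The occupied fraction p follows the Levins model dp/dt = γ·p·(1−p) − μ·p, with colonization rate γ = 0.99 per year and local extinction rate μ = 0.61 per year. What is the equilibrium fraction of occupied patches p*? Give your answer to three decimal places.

0.384

At equilibrium, colonization balances extinction: γ·p*·(1−p*) = μ·p*.
So p* = 1 − μ/γ = 1 − 0.61/0.99 = 1 − 0.6162 = 0.3838.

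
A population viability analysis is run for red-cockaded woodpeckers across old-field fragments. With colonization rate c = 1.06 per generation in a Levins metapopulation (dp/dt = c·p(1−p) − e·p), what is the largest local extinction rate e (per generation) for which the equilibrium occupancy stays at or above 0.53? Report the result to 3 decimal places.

1 − e/c ≥ 0.53 ⇒ e ≤ c(1 − 0.53) = 1.06 × 0.4700.
e_max = 0.4982.

0.498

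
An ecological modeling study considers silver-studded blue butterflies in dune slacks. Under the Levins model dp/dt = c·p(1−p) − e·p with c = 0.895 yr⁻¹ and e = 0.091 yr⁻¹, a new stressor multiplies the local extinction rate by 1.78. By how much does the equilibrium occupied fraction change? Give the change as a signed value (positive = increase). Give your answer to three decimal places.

-0.079

Before: p* = 1 − 0.091/0.895 = 0.8983.
After the change, c = 0.895, e = 0.16198, so p* = 1 − 0.16198/0.895 = 0.8190.
Δp* = 0.8190 − 0.8983 = -0.0793.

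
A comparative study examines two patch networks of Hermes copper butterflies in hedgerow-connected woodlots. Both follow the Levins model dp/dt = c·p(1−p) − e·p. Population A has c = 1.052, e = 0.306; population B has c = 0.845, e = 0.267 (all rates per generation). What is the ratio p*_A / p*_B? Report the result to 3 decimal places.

A: p*_A = 1 − 0.306/1.052 = 0.7091.
B: p*_B = 1 − 0.267/0.845 = 0.6840.
p*_A / p*_B = 0.7091/0.6840 = 1.0367.

1.037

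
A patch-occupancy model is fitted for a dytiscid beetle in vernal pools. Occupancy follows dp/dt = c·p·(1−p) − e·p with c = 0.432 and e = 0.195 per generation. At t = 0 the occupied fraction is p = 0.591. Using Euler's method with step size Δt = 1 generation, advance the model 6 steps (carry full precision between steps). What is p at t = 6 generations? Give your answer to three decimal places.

Update rule: p ← p + [c·p·(1−p) − e·p]·Δt with Δt = 1.
t = 1: p = 0.59100 + (-0.01082) = 0.58018
t = 2: p = 0.58018 + (-0.00791) = 0.57227
t = 3: p = 0.57227 + (-0.00585) = 0.56642
t = 4: p = 0.56642 + (-0.00436) = 0.56206
t = 5: p = 0.56206 + (-0.00327) = 0.55880
t = 6: p = 0.55880 + (-0.00246) = 0.55634

0.556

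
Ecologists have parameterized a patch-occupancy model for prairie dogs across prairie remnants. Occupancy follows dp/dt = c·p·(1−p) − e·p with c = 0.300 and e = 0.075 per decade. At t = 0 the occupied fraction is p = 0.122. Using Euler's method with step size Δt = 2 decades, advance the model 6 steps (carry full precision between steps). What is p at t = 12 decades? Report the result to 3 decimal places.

Update rule: p ← p + [c·p·(1−p) − e·p]·Δt with Δt = 2.
  1  |  dp/dt·Δt = +0.045970  |  p_1 = 0.167970
  2  |  dp/dt·Δt = +0.058658  |  p_2 = 0.226628
  3  |  dp/dt·Δt = +0.071166  |  p_3 = 0.297794
  4  |  dp/dt·Δt = +0.080799  |  p_4 = 0.378593
  5  |  dp/dt·Δt = +0.084367  |  p_5 = 0.462960
  6  |  dp/dt·Δt = +0.079733  |  p_6 = 0.542693

0.543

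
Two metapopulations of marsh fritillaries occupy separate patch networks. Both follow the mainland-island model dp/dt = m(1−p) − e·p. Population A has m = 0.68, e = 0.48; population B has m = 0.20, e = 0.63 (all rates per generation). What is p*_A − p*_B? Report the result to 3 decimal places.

A: p*_A = m/(m+e) = 0.68/1.1600 = 0.5862.
B: p*_B = 0.20/0.8300 = 0.2410.
p*_A − p*_B = 0.5862 − 0.2410 = 0.3452.

0.345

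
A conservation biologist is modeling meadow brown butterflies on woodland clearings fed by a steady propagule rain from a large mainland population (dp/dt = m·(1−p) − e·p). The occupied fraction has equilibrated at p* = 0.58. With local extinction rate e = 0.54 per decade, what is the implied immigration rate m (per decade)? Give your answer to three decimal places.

0.746

At equilibrium m(1−p*) = e·p*, so m = e·p*/(1−p*).
m = 0.54 × 0.58 / 0.4200 = 0.3132/0.4200 = 0.7457.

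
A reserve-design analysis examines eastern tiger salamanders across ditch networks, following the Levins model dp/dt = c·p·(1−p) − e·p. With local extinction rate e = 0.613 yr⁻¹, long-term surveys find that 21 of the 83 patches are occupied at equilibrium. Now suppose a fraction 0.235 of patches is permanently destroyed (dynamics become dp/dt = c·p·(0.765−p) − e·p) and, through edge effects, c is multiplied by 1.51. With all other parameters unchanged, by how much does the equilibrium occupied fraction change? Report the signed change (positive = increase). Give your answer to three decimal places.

Observed p* = 21/83 = 0.25301.
Balance c(1−p*) = e gives c = e/(1 − 0.25301) = 0.613/0.74699 = 0.82063.
New p* = 0.765 − e/c = 0.765 − 0.61300/1.23915 = 0.27031.
Δp* = 0.27031 − 0.25301 = +0.01730.

0.017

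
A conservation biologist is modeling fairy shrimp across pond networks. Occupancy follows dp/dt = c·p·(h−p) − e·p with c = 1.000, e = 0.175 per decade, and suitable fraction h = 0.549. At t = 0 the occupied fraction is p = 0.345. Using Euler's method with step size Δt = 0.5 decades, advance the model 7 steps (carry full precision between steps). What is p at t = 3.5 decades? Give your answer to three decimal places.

Update rule: p ← p + [c·p·(h−p) − e·p]·Δt with Δt = 0.5.
  1  |  dp/dt·Δt = +0.005003  |  p_1 = 0.350002
  2  |  dp/dt·Δt = +0.004200  |  p_2 = 0.354202
  3  |  dp/dt·Δt = +0.003506  |  p_3 = 0.357708
  4  |  dp/dt·Δt = +0.002914  |  p_4 = 0.360622
  5  |  dp/dt·Δt = +0.002412  |  p_5 = 0.363034
  6  |  dp/dt·Δt = +0.001990  |  p_6 = 0.365025
  7  |  dp/dt·Δt = +0.001638  |  p_7 = 0.366663

0.367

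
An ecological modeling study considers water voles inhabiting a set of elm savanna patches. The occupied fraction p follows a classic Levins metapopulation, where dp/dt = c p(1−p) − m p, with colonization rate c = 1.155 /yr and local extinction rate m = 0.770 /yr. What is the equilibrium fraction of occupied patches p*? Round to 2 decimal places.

Setting dp/dt = 0 and dividing through by p* gives c·(1−p*) = m.
So p* = 1 − m/c = 1 − 0.770/1.155 = 1 − 0.6667 = 0.3333.

0.33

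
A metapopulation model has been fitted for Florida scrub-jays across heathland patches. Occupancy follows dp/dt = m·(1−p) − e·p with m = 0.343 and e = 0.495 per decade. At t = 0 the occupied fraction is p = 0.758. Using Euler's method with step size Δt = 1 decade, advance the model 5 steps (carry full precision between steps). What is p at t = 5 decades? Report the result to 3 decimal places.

0.409

Update rule: p ← p + [m·(1−p) − e·p]·Δt with Δt = 1.
p: 0.75800 → 0.46580  (Δp = -0.29220)
p: 0.46580 → 0.41846  (Δp = -0.04734)
p: 0.41846 → 0.41079  (Δp = -0.00767)
p: 0.41079 → 0.40955  (Δp = -0.00124)
p: 0.40955 → 0.40935  (Δp = -0.00020)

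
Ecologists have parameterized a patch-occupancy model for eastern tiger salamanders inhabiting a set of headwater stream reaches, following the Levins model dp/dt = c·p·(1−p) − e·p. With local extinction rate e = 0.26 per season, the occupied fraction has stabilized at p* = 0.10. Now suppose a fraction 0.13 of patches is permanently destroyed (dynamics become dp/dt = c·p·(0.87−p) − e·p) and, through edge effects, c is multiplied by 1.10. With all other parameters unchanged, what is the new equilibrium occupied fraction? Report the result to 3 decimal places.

Balance c(1−p*) = e gives c = e/(1 − 0.10000) = 0.26/0.90000 = 0.28889.
New p* = 0.87 − e/c = 0.87 − 0.26000/0.31778 = 0.05182.

0.052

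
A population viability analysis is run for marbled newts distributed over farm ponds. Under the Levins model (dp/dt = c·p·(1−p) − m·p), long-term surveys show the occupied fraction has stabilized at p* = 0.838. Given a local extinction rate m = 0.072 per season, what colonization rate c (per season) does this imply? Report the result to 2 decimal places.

At equilibrium c(1−p*) = m, so c = m/(1−p*).
c = 0.072/(1 − 0.838) = 0.072/0.1620 = 0.4444.

0.44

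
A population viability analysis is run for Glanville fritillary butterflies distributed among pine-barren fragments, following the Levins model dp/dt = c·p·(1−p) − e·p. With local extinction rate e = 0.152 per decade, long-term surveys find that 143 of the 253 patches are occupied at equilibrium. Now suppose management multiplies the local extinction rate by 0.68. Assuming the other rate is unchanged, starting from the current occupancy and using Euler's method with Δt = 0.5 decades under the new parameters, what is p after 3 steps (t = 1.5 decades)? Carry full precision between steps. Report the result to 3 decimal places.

0.603

Observed p* = 143/253 = 0.56522.
Balance c(1−p*) = e gives c = e/(1 − 0.56522) = 0.152/0.43478 = 0.34960.
Starting from p₀ = 0.56522; update p ← p + (dp/dt)·Δt with the new parameters.
t = 0.5: p = 0.56522 + (+0.01375) = 0.57896
t = 1: p = 0.57896 + (+0.01269) = 0.59165
t = 1.5: p = 0.59165 + (+0.01166) = 0.60331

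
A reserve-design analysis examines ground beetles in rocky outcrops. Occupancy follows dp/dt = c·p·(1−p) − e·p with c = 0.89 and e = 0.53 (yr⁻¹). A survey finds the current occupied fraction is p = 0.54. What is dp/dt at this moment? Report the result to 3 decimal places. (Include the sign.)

Colonization term: c·p·(1−p) = 0.89×0.54×0.4600 = 0.22108.
Extinction term: e·p = 0.28620.
dp/dt = 0.22108 − 0.28620 = -0.06512.

-0.065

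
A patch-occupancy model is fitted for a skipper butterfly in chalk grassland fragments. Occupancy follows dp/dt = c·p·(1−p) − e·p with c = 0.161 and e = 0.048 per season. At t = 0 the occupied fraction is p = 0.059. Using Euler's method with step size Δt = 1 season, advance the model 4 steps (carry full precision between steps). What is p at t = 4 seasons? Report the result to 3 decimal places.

0.087

Update rule: p ← p + [c·p·(1−p) − e·p]·Δt with Δt = 1.
p: 0.05900 → 0.06511  (Δp = +0.00611)
p: 0.06511 → 0.07178  (Δp = +0.00667)
p: 0.07178 → 0.07906  (Δp = +0.00728)
p: 0.07906 → 0.08699  (Δp = +0.00793)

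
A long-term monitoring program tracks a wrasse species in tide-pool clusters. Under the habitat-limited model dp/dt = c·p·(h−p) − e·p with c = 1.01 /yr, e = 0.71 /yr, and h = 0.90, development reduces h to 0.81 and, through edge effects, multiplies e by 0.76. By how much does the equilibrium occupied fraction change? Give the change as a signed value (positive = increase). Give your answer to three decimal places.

0.079

Before: p* = h − e/c = 0.90 − 0.71/1.01 = 0.90 − 0.7030 = 0.1970.
After: c = 1.01, e = 0.5396, h = 0.81; p* = 0.81 − 0.5396/1.01 = 0.2757.
Δp* = 0.2757 − 0.1970 = +0.0787.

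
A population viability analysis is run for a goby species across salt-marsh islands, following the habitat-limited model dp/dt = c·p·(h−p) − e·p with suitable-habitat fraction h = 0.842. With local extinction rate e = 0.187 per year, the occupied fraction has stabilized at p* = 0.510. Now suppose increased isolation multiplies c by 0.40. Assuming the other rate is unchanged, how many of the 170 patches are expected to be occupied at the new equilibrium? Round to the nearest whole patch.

2

Balance c(h−p*) = e gives c = e/(0.842 − 0.51000) = 0.187/0.33200 = 0.56325.
New p* = 0.842 − e/c = 0.842 − 0.18700/0.22530 = 0.01200.
Expected occupied = 170 × 0.01200 = 2.04 ≈ 2.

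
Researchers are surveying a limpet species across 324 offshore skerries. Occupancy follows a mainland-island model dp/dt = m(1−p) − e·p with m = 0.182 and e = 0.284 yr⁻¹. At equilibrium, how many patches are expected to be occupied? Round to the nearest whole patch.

127

p* = m/(m+e) = 0.182/0.4660 = 0.3906.
Expected occupied patches = N × p* = 324 × 0.3906 = 126.54 ≈ 127.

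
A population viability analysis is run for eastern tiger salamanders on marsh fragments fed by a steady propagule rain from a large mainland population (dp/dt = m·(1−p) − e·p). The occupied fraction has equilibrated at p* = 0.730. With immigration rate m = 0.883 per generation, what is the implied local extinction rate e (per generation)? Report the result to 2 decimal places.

0.33

At equilibrium m(1−p*) = e·p*, so e = m(1−p*)/p*.
e = 0.883 × 0.2700 / 0.730 = 0.3266.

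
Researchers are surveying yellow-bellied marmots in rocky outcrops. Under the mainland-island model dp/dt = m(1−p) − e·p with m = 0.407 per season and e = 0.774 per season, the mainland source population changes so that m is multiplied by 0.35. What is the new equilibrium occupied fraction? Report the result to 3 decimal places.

0.155

Before: p* = 0.407/(0.407+0.774) = 0.3446.
After: m = 0.14245, e = 0.774; p* = 0.14245/0.9164 = 0.1554.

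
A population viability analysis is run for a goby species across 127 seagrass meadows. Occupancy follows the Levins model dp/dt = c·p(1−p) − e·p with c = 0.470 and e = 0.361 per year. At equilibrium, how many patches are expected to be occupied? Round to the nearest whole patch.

p* = 1 − e/c = 1 − 0.361/0.470 = 0.2319.
Expected occupied patches = N × p* = 127 × 0.2319 = 29.45 ≈ 29.

29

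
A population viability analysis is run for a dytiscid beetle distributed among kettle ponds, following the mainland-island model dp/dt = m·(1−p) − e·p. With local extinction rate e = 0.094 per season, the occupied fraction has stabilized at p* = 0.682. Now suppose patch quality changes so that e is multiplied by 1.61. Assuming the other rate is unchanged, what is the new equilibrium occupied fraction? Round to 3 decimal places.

Balance m(1−p*) = e·p* gives m = e·p*/(1−p*) = 0.094×0.68200/0.31800 = 0.20160.
New p* = m/(m+e) = 0.20160/(0.20160+0.15134) = 0.57120.

0.571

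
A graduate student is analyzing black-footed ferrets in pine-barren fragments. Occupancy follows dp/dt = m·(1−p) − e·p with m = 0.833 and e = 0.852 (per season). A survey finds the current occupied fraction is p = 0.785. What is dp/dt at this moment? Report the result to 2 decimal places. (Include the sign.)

-0.49

Colonization term: m·(1−p) = 0.833×0.2150 = 0.17909.
Extinction term: e·p = 0.66882.
dp/dt = 0.17909 − 0.66882 = -0.48972.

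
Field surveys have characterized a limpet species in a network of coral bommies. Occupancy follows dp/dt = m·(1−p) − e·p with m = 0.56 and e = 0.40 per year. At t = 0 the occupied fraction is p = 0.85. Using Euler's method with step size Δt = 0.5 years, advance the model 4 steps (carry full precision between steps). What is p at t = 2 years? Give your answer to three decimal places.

Update rule: p ← p + [m·(1−p) − e·p]·Δt with Δt = 0.5.
t = 0.5: p = 0.85000 + (-0.12800) = 0.72200
t = 1: p = 0.72200 + (-0.06656) = 0.65544
t = 1.5: p = 0.65544 + (-0.03461) = 0.62083
t = 2: p = 0.62083 + (-0.01800) = 0.60283

0.603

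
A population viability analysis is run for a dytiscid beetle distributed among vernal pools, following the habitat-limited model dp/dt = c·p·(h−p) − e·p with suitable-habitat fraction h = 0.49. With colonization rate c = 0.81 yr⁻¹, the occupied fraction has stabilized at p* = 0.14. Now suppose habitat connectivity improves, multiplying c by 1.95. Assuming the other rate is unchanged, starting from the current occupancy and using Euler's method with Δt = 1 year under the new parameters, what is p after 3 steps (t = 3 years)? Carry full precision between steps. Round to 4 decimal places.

Balance c(h−p*) = e gives e = 0.81×(0.49 − 0.14000) = 0.28350.
Starting from p₀ = 0.14000; update p ← p + (dp/dt)·Δt with the new parameters.
p: 0.14000 → 0.17771  (Δp = +0.03771)
p: 0.17771 → 0.21498  (Δp = +0.03728)
p: 0.21498 → 0.24742  (Δp = +0.03244)

0.2474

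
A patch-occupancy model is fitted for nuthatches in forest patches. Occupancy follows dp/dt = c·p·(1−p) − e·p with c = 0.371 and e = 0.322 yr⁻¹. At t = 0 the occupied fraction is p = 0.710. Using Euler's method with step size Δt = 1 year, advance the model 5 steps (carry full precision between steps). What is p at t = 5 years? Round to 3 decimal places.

Update rule: p ← p + [c·p·(1−p) − e·p]·Δt with Δt = 1.
step 1: Δp = -0.15223, p = 0.55777
step 2: Δp = -0.08809, p = 0.46968
step 3: Δp = -0.05883, p = 0.41085
step 4: Δp = -0.04249, p = 0.36836
step 5: Δp = -0.03229, p = 0.33607

0.336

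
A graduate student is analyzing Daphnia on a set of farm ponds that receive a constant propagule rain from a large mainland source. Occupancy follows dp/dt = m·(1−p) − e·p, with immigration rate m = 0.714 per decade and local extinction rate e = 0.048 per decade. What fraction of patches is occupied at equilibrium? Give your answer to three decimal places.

At equilibrium the propagule rain into empty patches balances local extinction: m(1−p*) = e·p*.
p* = m/(m+e) = 0.714/(0.714+0.048) = 0.714/0.7620 = 0.9370.

0.937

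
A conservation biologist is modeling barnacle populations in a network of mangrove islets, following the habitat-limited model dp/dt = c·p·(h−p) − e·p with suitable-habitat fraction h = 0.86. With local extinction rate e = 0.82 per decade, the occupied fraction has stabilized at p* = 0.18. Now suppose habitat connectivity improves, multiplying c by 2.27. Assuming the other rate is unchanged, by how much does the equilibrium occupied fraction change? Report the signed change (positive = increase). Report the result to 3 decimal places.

0.380

Balance c(h−p*) = e gives c = e/(0.86 − 0.18000) = 0.82/0.68000 = 1.20588.
New p* = 0.86 − e/c = 0.86 − 0.82000/2.73735 = 0.56044.
Δp* = 0.56044 − 0.18000 = +0.38044.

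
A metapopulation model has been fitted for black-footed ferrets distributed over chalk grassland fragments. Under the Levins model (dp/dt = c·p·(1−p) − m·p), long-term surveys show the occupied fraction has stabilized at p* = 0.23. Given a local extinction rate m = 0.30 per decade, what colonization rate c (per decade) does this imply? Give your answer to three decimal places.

At equilibrium c(1−p*) = m, so c = m/(1−p*).
c = 0.30/(1 − 0.23) = 0.30/0.7700 = 0.3896.

0.390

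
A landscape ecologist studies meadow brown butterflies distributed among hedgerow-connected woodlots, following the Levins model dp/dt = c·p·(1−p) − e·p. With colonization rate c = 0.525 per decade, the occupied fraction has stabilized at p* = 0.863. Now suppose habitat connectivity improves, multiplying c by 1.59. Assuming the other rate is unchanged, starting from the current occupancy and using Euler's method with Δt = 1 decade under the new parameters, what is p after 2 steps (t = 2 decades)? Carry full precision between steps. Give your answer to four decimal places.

0.9103

Balance c(1−p*) = e gives e = 0.525×(1 − 0.86300) = 0.07193.
Starting from p₀ = 0.86300; update p ← p + (dp/dt)·Δt with the new parameters.
step 1: Δp = +0.03662, p = 0.89962
step 2: Δp = +0.01067, p = 0.91030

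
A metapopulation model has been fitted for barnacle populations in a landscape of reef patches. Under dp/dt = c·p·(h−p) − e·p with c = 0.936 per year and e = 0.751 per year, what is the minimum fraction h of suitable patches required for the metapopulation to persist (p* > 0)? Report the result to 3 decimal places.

0.802

p* = h − e/c is positive only when h > e/c.
h_min = e/c = 0.751/0.936 = 0.8024.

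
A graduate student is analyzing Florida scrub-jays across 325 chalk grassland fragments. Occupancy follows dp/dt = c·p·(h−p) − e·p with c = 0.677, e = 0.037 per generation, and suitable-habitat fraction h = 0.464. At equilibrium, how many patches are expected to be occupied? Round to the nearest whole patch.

p* = h − e/c = 0.464 − 0.0547 = 0.4093.
Expected occupied patches = N × p* = 325 × 0.4093 = 133.04 ≈ 133.

133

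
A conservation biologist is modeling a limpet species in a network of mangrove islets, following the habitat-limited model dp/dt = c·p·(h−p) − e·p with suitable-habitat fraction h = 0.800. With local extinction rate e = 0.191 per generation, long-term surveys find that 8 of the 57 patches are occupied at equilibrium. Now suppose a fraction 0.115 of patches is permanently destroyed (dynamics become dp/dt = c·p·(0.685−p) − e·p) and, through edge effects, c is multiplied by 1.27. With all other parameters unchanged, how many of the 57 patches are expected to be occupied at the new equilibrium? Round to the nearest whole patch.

Observed p* = 8/57 = 0.14035.
Balance c(h−p*) = e gives c = e/(0.8 − 0.14035) = 0.191/0.65965 = 0.28955.
New p* = 0.685 − e/c = 0.685 − 0.19100/0.36773 = 0.16560.
Expected occupied = 57 × 0.16560 = 9.44 ≈ 9.

9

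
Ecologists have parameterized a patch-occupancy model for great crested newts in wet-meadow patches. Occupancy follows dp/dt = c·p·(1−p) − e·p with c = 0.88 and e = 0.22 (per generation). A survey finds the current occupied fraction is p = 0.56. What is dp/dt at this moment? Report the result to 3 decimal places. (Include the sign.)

0.094

Colonization term: c·p·(1−p) = 0.88×0.56×0.4400 = 0.21683.
Extinction term: e·p = 0.12320.
dp/dt = 0.21683 − 0.12320 = 0.09363.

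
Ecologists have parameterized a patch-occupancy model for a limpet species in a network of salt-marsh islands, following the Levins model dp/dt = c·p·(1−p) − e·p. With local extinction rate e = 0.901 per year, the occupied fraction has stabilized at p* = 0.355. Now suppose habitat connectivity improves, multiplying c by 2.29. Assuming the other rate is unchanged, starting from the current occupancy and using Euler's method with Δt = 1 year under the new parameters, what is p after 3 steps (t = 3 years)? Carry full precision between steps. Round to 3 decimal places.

0.795

Balance c(1−p*) = e gives c = e/(1 − 0.35500) = 0.901/0.64500 = 1.39690.
Starting from p₀ = 0.35500; update p ← p + (dp/dt)·Δt with the new parameters.
t = 1: p = 0.35500 + (+0.41261) = 0.76761
t = 2: p = 0.76761 + (-0.12099) = 0.64662
t = 3: p = 0.64662 + (+0.14834) = 0.79497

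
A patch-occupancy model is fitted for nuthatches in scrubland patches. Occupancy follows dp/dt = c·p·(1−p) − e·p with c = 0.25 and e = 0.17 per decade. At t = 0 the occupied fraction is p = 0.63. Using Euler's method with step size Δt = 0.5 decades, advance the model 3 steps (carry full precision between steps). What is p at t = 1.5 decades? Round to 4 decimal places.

0.5647

Update rule: p ← p + [c·p·(1−p) − e·p]·Δt with Δt = 0.5.
p: 0.63000 → 0.60559  (Δp = -0.02441)
p: 0.60559 → 0.58397  (Δp = -0.02162)
p: 0.58397 → 0.56470  (Δp = -0.01927)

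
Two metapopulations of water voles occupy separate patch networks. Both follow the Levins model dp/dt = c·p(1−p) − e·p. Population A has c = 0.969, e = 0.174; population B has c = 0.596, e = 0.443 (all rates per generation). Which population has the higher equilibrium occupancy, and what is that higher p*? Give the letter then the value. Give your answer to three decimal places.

A, 0.820

A: p*_A = 1 − 0.174/0.969 = 0.8204.
B: p*_B = 1 − 0.443/0.596 = 0.2567.
A is higher at 0.8204.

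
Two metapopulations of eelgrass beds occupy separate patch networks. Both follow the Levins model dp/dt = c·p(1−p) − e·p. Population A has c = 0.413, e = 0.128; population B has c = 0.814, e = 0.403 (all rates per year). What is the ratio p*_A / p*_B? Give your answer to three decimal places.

1.367

A: p*_A = 1 − 0.128/0.413 = 0.6901.
B: p*_B = 1 − 0.403/0.814 = 0.5049.
p*_A / p*_B = 0.6901/0.5049 = 1.3667.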